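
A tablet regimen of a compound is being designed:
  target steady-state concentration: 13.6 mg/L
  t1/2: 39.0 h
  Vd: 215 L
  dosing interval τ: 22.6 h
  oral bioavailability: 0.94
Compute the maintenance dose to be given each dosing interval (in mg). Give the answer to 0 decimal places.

k = ln2 / t½ = 0.693147 / 39.0 = 0.01777 h⁻¹
CL = k × Vd = 0.01777 × 215 = 3.821 L/h
At steady state, F × (Dose/τ) = Css × CL.
Dose = Css × CL × τ / F = 13.6 × 3.821 × 22.6 / 0.94 = 1249 mg

1249 mg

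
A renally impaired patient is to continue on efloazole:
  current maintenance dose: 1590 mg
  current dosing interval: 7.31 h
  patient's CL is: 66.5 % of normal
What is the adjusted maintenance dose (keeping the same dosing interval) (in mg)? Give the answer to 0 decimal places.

1057 mg

To keep the same average steady-state level, dosing rate must scale with clearance.
CL ratio = 66.5 / 100 = 0.6650
New dose (same interval) = 1590 × 0.6650 = 1057 mg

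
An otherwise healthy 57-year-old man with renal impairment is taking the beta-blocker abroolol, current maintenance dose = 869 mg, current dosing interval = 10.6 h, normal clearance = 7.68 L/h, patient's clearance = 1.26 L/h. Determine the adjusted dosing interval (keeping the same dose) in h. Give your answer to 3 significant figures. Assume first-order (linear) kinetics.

64.6 h

To keep the same average steady-state level, dosing rate must scale with clearance.
CL ratio = 1.26 / 7.68 = 0.1641
New interval (same dose) = 10.6 / 0.1641 = 64.59 h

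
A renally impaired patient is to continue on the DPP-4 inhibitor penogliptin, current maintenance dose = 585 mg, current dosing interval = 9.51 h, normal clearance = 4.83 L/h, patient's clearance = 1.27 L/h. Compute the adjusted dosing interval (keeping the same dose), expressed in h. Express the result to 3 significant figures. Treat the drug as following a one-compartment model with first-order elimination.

36.2 h

To keep the same average steady-state level, dosing rate must scale with clearance.
CL ratio = 1.27 / 4.83 = 0.2629
New interval (same dose) = 9.51 / 0.2629 = 36.17 h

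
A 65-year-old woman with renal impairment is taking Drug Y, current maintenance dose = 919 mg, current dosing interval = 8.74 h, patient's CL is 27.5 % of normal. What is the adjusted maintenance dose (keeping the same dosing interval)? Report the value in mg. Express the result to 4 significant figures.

To keep the same average steady-state level, dosing rate must scale with clearance.
CL ratio = 27.5 / 100 = 0.2750
New dose (same interval) = 919 × 0.2750 = 252.7 mg

252.7 mg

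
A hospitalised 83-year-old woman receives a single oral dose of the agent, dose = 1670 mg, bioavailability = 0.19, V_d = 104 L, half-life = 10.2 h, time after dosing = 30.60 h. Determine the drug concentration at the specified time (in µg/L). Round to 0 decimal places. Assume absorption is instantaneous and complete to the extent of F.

Amount reaching circulation = F × Dose = 0.19 × 1670 = 317.3 mg
C₀ = F·Dose / Vd = 317.3 / 104 = 3.051 mg/L
k = ln2 / t½ = 0.693147 / 10.2 = 0.06796 h⁻¹
t / t½ = 30.60 / 10.2 = 3 half-lives
C = C₀ × (1/2)^3 = 3.051 × 0.1250 = 0.3814 mg/L
Convert: 0.3814 mg/L × 1000 = 381.4 µg/L

381 µg/L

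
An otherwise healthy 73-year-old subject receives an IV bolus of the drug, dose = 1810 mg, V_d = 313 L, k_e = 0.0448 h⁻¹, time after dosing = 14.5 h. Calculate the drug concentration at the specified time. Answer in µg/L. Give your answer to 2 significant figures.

C₀ = Dose / Vd = 1810 / 313 = 5.783 mg/L
C = C₀ · e^(−k·t) = 5.783 × e^(−0.04480 × 14.5)
  = 5.783 × 0.5223 = 3.020 mg/L
Convert: 3.020 mg/L × 1000 = 3020 µg/L

3000 µg/L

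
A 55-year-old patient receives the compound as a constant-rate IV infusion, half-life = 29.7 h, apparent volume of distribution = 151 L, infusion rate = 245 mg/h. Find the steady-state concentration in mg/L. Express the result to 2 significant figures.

k = ln2 / t½ = 0.693147 / 29.7 = 0.02334 h⁻¹
CL = k × Vd = 0.02334 × 151 = 3.524 L/h
At steady state Css = R₀ / CL = 245 / 3.524 = 69.52 mg/L

70 mg/L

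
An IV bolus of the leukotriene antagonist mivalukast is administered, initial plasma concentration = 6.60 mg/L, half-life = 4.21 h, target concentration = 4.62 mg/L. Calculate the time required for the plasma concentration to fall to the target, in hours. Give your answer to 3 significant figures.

k = ln2 / t½ = 0.693147 / 4.21 = 0.1646 h⁻¹
t = ln(C₀ / C) / k = ln(6.600 / 4.62) / 0.1646
  = ln(1.429) / 0.1646 = 0.3570 / 0.1646 = 2.169 h

2.17 h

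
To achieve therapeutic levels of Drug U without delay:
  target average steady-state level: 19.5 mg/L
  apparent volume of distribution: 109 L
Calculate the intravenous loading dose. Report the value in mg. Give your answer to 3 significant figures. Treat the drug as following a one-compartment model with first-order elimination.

2130 mg

LD = Css × Vd = 19.5 × 109 = 2126 mg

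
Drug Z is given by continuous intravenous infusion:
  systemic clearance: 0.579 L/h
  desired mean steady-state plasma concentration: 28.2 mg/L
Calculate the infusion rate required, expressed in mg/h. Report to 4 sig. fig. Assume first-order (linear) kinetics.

16.33 mg/h

At steady state, infusion rate R₀ = Css × CL = 28.2 × 0.5790 = 16.33 mg/h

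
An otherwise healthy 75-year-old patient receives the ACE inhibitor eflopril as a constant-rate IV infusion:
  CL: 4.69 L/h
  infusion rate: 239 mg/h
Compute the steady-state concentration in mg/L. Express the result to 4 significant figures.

50.96 mg/L

At steady state Css = R₀ / CL = 239 / 4.690 = 50.96 mg/L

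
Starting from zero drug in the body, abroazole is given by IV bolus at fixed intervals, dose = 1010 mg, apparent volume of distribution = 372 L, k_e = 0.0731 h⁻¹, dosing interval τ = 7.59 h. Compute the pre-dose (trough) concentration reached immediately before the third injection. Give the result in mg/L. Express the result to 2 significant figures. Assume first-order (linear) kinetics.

2.5 mg/L

C₀ per dose = Dose / Vd = 1010 / 372 = 2.715 mg/L
Fraction remaining after one interval: r = e^(−kτ) = e^(−0.07310 × 7.59) = 0.5742
Before dose 3, 2 doses have been given (aged 1τ, 2τ).
C_trough = C₀ × (r + r²) = 2.715 × (0.5742 + 0.3297) = 2.454 mg/L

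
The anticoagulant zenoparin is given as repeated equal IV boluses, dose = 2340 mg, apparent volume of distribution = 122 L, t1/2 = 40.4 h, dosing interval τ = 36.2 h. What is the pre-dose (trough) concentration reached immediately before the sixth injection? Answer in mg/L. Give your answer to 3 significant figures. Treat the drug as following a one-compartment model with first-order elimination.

21.3 mg/L

C₀ per dose = Dose / Vd = 2340 / 122 = 19.18 mg/L
k = ln2 / t½ = 0.693147 / 40.4 = 0.01716 h⁻¹
Fraction remaining after one interval: r = e^(−kτ) = e^(−0.01716 × 36.2) = 0.5373
Before dose 6, 5 doses have been given (aged 1τ, 2τ, 3τ, 4τ, 5τ).
C_trough = C₀ × (r + r² + … + r^5) = C₀ × r(1−r^5)/(1−r)
        = 19.18 × 0.5373 × (1 − 0.04478) / (1 − 0.5373) = 21.27 mg/L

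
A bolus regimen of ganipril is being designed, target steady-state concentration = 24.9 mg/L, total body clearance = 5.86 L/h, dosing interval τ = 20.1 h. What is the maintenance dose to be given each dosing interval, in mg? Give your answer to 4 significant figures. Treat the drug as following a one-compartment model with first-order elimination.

2933 mg

At steady state, Dose/τ = Css × CL.
Dose = Css × CL × τ = 24.9 × 5.860 × 20.1 = 2933 mg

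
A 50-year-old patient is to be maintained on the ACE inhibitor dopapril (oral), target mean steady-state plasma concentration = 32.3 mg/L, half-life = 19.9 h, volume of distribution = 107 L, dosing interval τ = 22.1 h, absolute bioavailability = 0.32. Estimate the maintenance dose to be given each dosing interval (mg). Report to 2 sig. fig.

8300 mg

k = ln2 / t½ = 0.693147 / 19.9 = 0.03483 h⁻¹
CL = k × Vd = 0.03483 × 107 = 3.727 L/h
At steady state, F × (Dose/τ) = Css × CL.
Dose = Css × CL × τ / F = 32.3 × 3.727 × 22.1 / 0.32 = 8314 mg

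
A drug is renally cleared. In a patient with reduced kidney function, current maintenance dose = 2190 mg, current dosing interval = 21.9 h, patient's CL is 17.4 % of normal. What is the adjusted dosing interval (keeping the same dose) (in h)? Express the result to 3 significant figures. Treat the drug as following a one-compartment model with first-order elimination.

126 h

To keep the same average steady-state level, dosing rate must scale with clearance.
CL ratio = 17.4 / 100 = 0.1740
New interval (same dose) = 21.9 / 0.1740 = 125.9 h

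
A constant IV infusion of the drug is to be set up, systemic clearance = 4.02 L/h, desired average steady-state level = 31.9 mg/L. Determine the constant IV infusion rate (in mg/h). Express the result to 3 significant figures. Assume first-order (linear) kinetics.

At steady state, infusion rate R₀ = Css × CL = 31.9 × 4.020 = 128.2 mg/h

128 mg/h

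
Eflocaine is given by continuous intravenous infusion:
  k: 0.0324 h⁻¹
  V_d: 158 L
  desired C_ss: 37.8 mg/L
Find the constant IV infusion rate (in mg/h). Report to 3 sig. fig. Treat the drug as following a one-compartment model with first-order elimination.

194 mg/h

CL = k × Vd = 0.03240 × 158 = 5.119 L/h
At steady state, infusion rate R₀ = Css × CL = 37.8 × 5.119 = 193.5 mg/h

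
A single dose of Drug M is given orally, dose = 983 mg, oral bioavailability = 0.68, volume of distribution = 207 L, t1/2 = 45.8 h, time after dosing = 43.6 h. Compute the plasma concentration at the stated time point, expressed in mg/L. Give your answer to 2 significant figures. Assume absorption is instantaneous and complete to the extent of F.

Amount reaching circulation = F × Dose = 0.68 × 983.0 = 668.4 mg
C₀ = F·Dose / Vd = 668.4 / 207 = 3.229 mg/L
k = ln2 / t½ = 0.693147 / 45.8 = 0.01513 h⁻¹
C = C₀ · e^(−k·t) = 3.229 × e^(−0.01513 × 43.6)
  = 3.229 × 0.5170 = 1.669 mg/L

1.7 mg/L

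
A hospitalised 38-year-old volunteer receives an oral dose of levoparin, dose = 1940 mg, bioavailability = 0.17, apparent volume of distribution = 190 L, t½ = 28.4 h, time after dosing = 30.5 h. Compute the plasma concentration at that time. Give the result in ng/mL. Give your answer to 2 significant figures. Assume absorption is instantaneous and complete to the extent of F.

Amount reaching circulation = F × Dose = 0.17 × 1940 = 329.8 mg
C₀ = F·Dose / Vd = 329.8 / 190 = 1.736 mg/L
k = ln2 / t½ = 0.693147 / 28.4 = 0.02441 h⁻¹
C = C₀ · e^(−k·t) = 1.736 × e^(−0.02441 × 30.5)
  = 1.736 × 0.4750 = 0.8246 mg/L
Convert: 0.8246 mg/L × 1000 = 824.6 ng/mL

820 ng/mL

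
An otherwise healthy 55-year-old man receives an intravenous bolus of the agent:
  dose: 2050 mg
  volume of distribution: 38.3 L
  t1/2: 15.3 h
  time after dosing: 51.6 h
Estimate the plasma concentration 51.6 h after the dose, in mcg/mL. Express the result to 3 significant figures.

C₀ = Dose / Vd = 2050 / 38.3 = 53.52 mg/L
k = ln2 / t½ = 0.693147 / 15.3 = 0.04530 h⁻¹
C = C₀ · e^(−k·t) = 53.52 × e^(−0.04530 × 51.6)
  = 53.52 × 0.09657 = 5.168 mg/L
(5.168 mg/L = 5.168 mcg/mL)

5.17 mcg/mL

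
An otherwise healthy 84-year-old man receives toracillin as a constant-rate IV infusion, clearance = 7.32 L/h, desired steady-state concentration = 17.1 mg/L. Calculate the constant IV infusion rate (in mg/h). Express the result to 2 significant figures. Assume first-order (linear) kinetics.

130 mg/h

At steady state, infusion rate R₀ = Css × CL = 17.1 × 7.320 = 125.2 mg/h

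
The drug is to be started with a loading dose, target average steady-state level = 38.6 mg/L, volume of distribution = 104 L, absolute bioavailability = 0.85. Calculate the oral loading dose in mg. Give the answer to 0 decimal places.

LD = Css × Vd / F = 38.6 × 104 / 0.85 = 4723 mg

4723 mg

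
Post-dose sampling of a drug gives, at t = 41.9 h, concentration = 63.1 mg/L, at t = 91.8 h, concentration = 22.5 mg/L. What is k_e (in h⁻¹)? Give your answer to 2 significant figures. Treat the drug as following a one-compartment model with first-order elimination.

k = ln(C₁/C₂) / (t₂ − t₁) = ln(63.1/22.5) / (91.8 − 41.9)
  = 1.031 / 49.90 = 0.02066 h⁻¹

0.021 h⁻¹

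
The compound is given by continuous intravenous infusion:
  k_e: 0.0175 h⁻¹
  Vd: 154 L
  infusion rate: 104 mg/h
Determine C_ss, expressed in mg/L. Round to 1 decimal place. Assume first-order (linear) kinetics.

CL = k × Vd = 0.01750 × 154 = 2.695 L/h
At steady state Css = R₀ / CL = 104 / 2.695 = 38.59 mg/L

38.6 mg/L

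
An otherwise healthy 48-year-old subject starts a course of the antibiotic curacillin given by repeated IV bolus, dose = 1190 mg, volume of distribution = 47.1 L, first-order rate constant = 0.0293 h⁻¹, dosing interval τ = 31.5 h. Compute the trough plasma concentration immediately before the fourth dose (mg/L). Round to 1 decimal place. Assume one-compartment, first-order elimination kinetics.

15.6 mg/L

C₀ per dose = Dose / Vd = 1190 / 47.1 = 25.27 mg/L
Fraction remaining after one interval: r = e^(−kτ) = e^(−0.02930 × 31.5) = 0.3973
Before dose 4, 3 doses have been given (aged 1τ, 2τ, 3τ).
C_trough = C₀ × (r + r² + … + r^3) = C₀ × r(1−r^3)/(1−r)
        = 25.27 × 0.3973 × (1 − 0.06271) / (1 − 0.3973) = 15.61 mg/L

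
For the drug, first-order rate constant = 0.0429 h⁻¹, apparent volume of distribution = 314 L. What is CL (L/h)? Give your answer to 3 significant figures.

13.5 L/h

CL = k × Vd = 0.0429 × 314 = 13.47 L/h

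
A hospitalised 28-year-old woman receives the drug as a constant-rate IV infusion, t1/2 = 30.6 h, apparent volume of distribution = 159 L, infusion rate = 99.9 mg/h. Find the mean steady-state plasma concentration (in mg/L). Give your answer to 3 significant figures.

27.7 mg/L

k = ln2 / t½ = 0.693147 / 30.6 = 0.02265 h⁻¹
CL = k × Vd = 0.02265 × 159 = 3.601 L/h
At steady state Css = R₀ / CL = 99.9 / 3.601 = 27.74 mg/L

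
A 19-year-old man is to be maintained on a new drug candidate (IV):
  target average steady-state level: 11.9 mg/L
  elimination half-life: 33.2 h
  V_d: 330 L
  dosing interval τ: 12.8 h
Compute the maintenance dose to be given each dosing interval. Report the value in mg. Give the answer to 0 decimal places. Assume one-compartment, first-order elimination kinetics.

k = ln2 / t½ = 0.693147 / 33.2 = 0.02088 h⁻¹
CL = k × Vd = 0.02088 × 330 = 6.890 L/h
At steady state, Dose/τ = Css × CL.
Dose = Css × CL × τ = 11.9 × 6.890 × 12.8 = 1049 mg

1049 mg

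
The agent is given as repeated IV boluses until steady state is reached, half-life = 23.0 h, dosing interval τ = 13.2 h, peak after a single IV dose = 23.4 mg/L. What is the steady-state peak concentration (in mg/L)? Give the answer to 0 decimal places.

k = ln2 / t½ = 0.693147 / 23.0 = 0.03014 h⁻¹
e^(−kτ) = e^(−0.03014 × 13.2) = 0.6718
Accumulation ratio R = 1 / (1 − e^(−kτ)) = 1 / (1 − 0.6718) = 3.047
Steady-state peak = C₀ × R = 23.4 × 3.047 = 71.30 mg/L

71 mg/L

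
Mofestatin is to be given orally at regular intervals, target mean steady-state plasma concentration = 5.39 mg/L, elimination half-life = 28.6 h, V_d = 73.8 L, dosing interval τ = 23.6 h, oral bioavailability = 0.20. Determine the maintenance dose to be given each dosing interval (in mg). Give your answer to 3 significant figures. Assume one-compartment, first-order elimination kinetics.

k = ln2 / t½ = 0.693147 / 28.6 = 0.02424 h⁻¹
CL = k × Vd = 0.02424 × 73.8 = 1.789 L/h
At steady state, F × (Dose/τ) = Css × CL.
Dose = Css × CL × τ / F = 5.39 × 1.789 × 23.6 / 0.20 = 1138 mg

1140 mg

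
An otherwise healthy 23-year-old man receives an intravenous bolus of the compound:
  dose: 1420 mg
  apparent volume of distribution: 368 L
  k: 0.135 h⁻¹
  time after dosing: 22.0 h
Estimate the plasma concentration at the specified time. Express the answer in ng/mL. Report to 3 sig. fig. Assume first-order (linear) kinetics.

198 ng/mL

C₀ = Dose / Vd = 1420 / 368 = 3.859 mg/L
C = C₀ · e^(−k·t) = 3.859 × e^(−0.1350 × 22.0)
  = 3.859 × 0.05130 = 0.1980 mg/L
Convert: 0.1980 mg/L × 1000 = 198.0 ng/mL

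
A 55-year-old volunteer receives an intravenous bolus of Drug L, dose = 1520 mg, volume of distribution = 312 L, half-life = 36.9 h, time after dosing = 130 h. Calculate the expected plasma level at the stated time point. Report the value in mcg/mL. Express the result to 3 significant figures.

0.424 mcg/mL

C₀ = Dose / Vd = 1520 / 312 = 4.872 mg/L
k = ln2 / t½ = 0.693147 / 36.9 = 0.01878 h⁻¹
C = C₀ · e^(−k·t) = 4.872 × e^(−0.01878 × 130)
  = 4.872 × 0.08704 = 0.4241 mg/L
(0.4241 mg/L = 0.4241 mcg/mL)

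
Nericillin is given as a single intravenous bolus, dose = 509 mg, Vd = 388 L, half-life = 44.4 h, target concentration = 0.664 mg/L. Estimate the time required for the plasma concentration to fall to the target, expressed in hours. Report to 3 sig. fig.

43.6 h

C₀ = Dose / Vd = 509.0 / 388 = 1.312 mg/L
k = ln2 / t½ = 0.693147 / 44.4 = 0.01561 h⁻¹
t = ln(C₀ / C) / k = ln(1.312 / 0.664) / 0.01561
  = ln(1.976) / 0.01561 = 0.6811 / 0.01561 = 43.63 h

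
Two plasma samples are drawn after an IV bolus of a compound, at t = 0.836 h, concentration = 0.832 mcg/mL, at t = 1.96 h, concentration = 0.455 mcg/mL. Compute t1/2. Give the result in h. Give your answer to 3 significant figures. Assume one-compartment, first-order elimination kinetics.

k = ln(C₁/C₂) / (t₂ − t₁) = ln(0.832/0.455) / (1.96 − 0.836)
  = 0.6035 / 1.124 = 0.5369 h⁻¹
t½ = ln2 / k = 0.693147 / 0.5369 = 1.291 h

1.29 h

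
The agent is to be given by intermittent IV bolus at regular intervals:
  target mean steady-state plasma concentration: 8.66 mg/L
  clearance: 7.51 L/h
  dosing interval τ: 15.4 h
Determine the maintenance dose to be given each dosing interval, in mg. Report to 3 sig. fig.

1000 mg

At steady state, Dose/τ = Css × CL.
Dose = Css × CL × τ = 8.66 × 7.510 × 15.4 = 1002 mg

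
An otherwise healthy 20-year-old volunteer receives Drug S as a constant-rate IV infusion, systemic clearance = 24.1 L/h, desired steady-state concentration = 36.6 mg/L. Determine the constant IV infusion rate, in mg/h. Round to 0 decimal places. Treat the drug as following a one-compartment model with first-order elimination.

882 mg/h

At steady state, infusion rate R₀ = Css × CL = 36.6 × 24.10 = 882.1 mg/h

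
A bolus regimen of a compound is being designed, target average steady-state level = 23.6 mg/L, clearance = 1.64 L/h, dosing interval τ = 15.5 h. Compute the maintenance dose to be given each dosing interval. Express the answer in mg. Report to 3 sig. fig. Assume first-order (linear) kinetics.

At steady state, Dose/τ = Css × CL.
Dose = Css × CL × τ = 23.6 × 1.640 × 15.5 = 599.9 mg

600 mg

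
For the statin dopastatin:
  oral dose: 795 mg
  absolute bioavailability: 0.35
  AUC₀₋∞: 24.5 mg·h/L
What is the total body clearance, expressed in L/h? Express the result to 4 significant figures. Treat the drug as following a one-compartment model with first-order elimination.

11.36 L/h

CL = F·Dose / AUC = 0.35 × 795 / 24.5 = 11.36 L/h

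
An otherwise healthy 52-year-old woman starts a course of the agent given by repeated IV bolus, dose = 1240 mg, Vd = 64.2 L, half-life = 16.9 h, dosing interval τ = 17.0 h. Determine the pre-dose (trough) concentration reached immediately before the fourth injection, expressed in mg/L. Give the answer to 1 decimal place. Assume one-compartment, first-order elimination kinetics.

C₀ per dose = Dose / Vd = 1240 / 64.2 = 19.31 mg/L
k = ln2 / t½ = 0.693147 / 16.9 = 0.04101 h⁻¹
Fraction remaining after one interval: r = e^(−kτ) = e^(−0.04101 × 17.0) = 0.4980
Before dose 4, 3 doses have been given (aged 1τ, 2τ, 3τ).
C_trough = C₀ × (r + r² + … + r^3) = C₀ × r(1−r^3)/(1−r)
        = 19.31 × 0.4980 × (1 − 0.1235) / (1 − 0.4980) = 16.79 mg/L

16.8 mg/L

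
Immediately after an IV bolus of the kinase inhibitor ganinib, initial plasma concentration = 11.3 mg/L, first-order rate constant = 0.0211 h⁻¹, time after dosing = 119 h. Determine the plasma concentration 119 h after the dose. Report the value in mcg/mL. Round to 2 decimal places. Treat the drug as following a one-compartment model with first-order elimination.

0.92 mcg/mL

C = C₀ · e^(−k·t) = 11.30 × e^(−0.02110 × 119)
  = 11.30 × 0.08120 = 0.9176 mg/L
(0.9176 mg/L = 0.9176 mcg/mL)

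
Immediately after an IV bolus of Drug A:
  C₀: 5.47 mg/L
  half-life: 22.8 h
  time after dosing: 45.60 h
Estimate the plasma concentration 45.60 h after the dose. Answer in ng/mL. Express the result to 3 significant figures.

k = ln2 / t½ = 0.693147 / 22.8 = 0.03040 h⁻¹
t / t½ = 45.60 / 22.8 = 2 half-lives
C = C₀ × (1/2)^2 = 5.470 × 0.2500 = 1.368 mg/L
Convert: 1.368 mg/L × 1000 = 1368 ng/mL

1370 ng/mL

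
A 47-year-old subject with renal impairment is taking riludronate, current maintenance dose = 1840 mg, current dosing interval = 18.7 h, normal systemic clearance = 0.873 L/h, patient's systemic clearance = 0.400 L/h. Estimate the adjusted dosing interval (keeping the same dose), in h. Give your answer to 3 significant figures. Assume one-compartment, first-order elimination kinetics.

To keep the same average steady-state level, dosing rate must scale with clearance.
CL ratio = 0.400 / 0.873 = 0.4582
New interval (same dose) = 18.7 / 0.4582 = 40.81 h

40.8 h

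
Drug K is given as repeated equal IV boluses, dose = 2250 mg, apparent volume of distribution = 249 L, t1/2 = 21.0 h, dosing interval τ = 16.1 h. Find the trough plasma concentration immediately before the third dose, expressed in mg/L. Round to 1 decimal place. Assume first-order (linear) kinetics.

8.4 mg/L

C₀ per dose = Dose / Vd = 2250 / 249 = 9.036 mg/L
k = ln2 / t½ = 0.693147 / 21.0 = 0.03301 h⁻¹
Fraction remaining after one interval: r = e^(−kτ) = e^(−0.03301 × 16.1) = 0.5877
Before dose 3, 2 doses have been given (aged 1τ, 2τ).
C_trough = C₀ × (r + r²) = 9.036 × (0.5877 + 0.3454) = 8.431 mg/L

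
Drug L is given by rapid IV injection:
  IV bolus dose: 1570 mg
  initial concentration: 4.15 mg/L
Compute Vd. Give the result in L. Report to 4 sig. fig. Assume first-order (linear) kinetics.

Vd = Dose / C₀ = 1570 / 4.15 = 378.3 L

378.3 L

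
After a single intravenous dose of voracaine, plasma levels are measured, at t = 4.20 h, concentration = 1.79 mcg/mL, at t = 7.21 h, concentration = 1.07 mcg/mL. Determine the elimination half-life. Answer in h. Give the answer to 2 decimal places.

k = ln(C₁/C₂) / (t₂ − t₁) = ln(1.79/1.07) / (7.21 − 4.20)
  = 0.5146 / 3.010 = 0.1710 h⁻¹
t½ = ln2 / k = 0.693147 / 0.1710 = 4.053 h

4.05 h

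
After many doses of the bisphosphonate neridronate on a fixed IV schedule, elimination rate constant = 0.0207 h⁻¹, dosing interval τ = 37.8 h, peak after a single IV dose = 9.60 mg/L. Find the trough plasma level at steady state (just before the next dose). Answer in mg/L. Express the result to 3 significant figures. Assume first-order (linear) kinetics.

8.09 mg/L

e^(−kτ) = e^(−0.02070 × 37.8) = 0.4573
Accumulation ratio R = 1 / (1 − e^(−kτ)) = 1 / (1 − 0.4573) = 1.843
Steady-state trough = C₀ × R × e^(−kτ) = 9.60 × 1.843 × 0.4573 = 8.091 mg/L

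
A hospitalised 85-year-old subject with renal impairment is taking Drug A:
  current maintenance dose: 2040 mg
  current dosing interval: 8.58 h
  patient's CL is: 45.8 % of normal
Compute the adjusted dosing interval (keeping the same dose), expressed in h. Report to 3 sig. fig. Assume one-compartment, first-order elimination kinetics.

To keep the same average steady-state level, dosing rate must scale with clearance.
CL ratio = 45.8 / 100 = 0.4580
New interval (same dose) = 8.58 / 0.4580 = 18.73 h

18.7 h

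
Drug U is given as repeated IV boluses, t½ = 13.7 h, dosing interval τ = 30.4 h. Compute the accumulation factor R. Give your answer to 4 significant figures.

k = ln2 / t½ = 0.693147 / 13.7 = 0.05059 h⁻¹
e^(−kτ) = e^(−0.05059 × 30.4) = 0.2148
Accumulation ratio R = 1 / (1 − e^(−kτ)) = 1 / (1 − 0.2148) = 1.274

1.274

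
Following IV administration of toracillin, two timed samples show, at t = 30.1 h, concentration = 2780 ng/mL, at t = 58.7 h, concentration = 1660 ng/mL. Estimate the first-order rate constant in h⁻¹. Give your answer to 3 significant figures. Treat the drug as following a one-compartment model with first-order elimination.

k = ln(C₁/C₂) / (t₂ − t₁) = ln(2780/1660) / (58.7 − 30.1)
  = 0.5156 / 28.60 = 0.01803 h⁻¹

0.0180 h⁻¹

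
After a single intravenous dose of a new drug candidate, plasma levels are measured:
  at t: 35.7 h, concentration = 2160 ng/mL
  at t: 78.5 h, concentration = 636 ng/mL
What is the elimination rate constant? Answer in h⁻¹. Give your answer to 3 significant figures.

k = ln(C₁/C₂) / (t₂ − t₁) = ln(2160/636) / (78.5 − 35.7)
  = 1.223 / 42.80 = 0.02857 h⁻¹

0.0286 h⁻¹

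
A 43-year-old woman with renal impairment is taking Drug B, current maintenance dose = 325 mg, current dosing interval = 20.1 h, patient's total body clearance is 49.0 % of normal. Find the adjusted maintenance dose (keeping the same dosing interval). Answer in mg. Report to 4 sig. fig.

159.3 mg

To keep the same average steady-state level, dosing rate must scale with clearance.
CL ratio = 49.0 / 100 = 0.4900
New dose (same interval) = 325 × 0.4900 = 159.3 mg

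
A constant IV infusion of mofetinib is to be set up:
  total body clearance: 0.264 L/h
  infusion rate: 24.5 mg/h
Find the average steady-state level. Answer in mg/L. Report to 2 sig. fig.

93 mg/L

At steady state Css = R₀ / CL = 24.5 / 0.2640 = 92.80 mg/L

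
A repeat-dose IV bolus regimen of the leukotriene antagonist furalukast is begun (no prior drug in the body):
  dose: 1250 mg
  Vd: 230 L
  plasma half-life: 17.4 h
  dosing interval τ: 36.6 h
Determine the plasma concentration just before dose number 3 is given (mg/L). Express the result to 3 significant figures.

C₀ per dose = Dose / Vd = 1250 / 230 = 5.435 mg/L
k = ln2 / t½ = 0.693147 / 17.4 = 0.03984 h⁻¹
Fraction remaining after one interval: r = e^(−kτ) = e^(−0.03984 × 36.6) = 0.2327
Before dose 3, 2 doses have been given (aged 1τ, 2τ).
C_trough = C₀ × (r + r²) = 5.435 × (0.2327 + 0.05415) = 1.559 mg/L

1.56 mg/L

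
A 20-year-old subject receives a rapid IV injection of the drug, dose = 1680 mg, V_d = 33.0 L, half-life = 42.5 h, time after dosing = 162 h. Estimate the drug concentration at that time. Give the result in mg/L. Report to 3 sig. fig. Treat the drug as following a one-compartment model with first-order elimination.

C₀ = Dose / Vd = 1680 / 33.0 = 50.91 mg/L
k = ln2 / t½ = 0.693147 / 42.5 = 0.01631 h⁻¹
C = C₀ · e^(−k·t) = 50.91 × e^(−0.01631 × 162)
  = 50.91 × 0.07120 = 3.625 mg/L

3.63 mg/L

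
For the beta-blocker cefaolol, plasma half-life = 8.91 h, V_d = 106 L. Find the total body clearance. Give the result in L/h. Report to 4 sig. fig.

k = ln2 / t½ = 0.693147 / 8.91 = 0.07779 h⁻¹
CL = k × Vd = 0.07779 × 106 = 8.246 L/h

8.246 L/h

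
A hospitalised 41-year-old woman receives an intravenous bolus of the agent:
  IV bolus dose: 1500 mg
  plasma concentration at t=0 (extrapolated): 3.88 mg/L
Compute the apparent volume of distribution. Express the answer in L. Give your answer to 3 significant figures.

387 L

Vd = Dose / C₀ = 1500 / 3.88 = 386.6 L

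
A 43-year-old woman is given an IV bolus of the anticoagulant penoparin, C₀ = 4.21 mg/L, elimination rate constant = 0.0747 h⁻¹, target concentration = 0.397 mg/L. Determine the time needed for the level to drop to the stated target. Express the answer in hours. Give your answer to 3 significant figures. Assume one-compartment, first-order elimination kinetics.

31.6 h

t = ln(C₀ / C) / k = ln(4.210 / 0.397) / 0.07470
  = ln(10.60) / 0.07470 = 2.361 / 0.07470 = 31.61 h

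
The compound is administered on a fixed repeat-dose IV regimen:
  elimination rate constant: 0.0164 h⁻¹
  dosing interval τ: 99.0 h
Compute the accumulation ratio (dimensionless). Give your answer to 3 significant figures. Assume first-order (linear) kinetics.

1.25

e^(−kτ) = e^(−0.01640 × 99.0) = 0.1972
Accumulation ratio R = 1 / (1 − e^(−kτ)) = 1 / (1 − 0.1972) = 1.246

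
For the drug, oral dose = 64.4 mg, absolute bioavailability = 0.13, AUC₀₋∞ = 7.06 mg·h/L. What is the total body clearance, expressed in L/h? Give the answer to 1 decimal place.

1.2 L/h

CL = F·Dose / AUC = 0.13 × 64.4 / 7.06 = 1.186 L/h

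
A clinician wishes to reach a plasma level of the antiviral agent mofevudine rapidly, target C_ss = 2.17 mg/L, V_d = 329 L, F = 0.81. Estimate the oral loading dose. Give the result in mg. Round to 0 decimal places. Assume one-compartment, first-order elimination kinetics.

LD = Css × Vd / F = 2.17 × 329 / 0.81 = 881.4 mg

881 mg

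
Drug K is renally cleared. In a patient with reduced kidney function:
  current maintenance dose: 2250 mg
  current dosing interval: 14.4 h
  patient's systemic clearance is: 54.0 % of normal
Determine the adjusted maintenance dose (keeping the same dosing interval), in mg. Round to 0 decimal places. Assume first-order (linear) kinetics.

1215 mg

To keep the same average steady-state level, dosing rate must scale with clearance.
CL ratio = 54.0 / 100 = 0.5400
New dose (same interval) = 2250 × 0.5400 = 1215 mg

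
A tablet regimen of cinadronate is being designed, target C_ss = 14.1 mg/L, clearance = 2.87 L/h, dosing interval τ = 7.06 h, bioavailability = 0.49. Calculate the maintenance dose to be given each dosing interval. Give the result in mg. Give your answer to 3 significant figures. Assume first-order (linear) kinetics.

At steady state, F × (Dose/τ) = Css × CL.
Dose = Css × CL × τ / F = 14.1 × 2.870 × 7.06 / 0.49 = 583.1 mg

583 mg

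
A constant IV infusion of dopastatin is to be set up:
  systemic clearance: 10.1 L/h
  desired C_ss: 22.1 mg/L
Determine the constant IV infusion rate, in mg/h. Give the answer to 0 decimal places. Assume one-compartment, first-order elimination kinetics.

223 mg/h

At steady state, infusion rate R₀ = Css × CL = 22.1 × 10.10 = 223.2 mg/h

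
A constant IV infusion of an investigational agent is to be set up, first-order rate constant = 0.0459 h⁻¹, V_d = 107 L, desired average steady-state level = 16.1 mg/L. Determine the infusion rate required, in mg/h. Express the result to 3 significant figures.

79.1 mg/h

CL = k × Vd = 0.04590 × 107 = 4.911 L/h
At steady state, infusion rate R₀ = Css × CL = 16.1 × 4.911 = 79.07 mg/h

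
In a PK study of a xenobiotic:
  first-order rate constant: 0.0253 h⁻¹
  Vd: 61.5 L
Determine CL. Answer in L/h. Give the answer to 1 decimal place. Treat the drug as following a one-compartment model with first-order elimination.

1.6 L/h

CL = k × Vd = 0.0253 × 61.5 = 1.556 L/h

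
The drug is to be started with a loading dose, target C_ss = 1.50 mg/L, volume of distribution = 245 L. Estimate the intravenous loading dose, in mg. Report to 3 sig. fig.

LD = Css × Vd = 1.50 × 245 = 367.5 mg

368 mg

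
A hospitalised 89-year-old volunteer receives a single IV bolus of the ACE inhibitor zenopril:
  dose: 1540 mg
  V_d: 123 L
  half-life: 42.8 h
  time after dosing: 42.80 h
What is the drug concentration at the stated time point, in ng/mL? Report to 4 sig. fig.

6260 ng/mL

C₀ = Dose / Vd = 1540 / 123 = 12.52 mg/L
k = ln2 / t½ = 0.693147 / 42.8 = 0.01620 h⁻¹
t / t½ = 42.80 / 42.8 = 1 half-lives
C = C₀ × (1/2)^1 = 12.52 × 0.5000 = 6.260 mg/L
Convert: 6.260 mg/L × 1000 = 6260 ng/mL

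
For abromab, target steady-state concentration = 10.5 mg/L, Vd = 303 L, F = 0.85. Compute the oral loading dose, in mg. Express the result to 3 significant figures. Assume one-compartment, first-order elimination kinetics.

LD = Css × Vd / F = 10.5 × 303 / 0.85 = 3743 mg

3740 mg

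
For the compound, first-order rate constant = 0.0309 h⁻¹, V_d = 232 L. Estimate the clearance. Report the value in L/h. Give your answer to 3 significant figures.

7.17 L/h

CL = k × Vd = 0.0309 × 232 = 7.169 L/h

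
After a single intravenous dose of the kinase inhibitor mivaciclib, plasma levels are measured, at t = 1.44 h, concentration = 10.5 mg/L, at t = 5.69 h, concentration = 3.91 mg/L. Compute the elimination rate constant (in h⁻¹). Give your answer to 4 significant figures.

0.2324 h⁻¹

k = ln(C₁/C₂) / (t₂ − t₁) = ln(10.5/3.91) / (5.69 − 1.44)
  = 0.9878 / 4.250 = 0.2324 h⁻¹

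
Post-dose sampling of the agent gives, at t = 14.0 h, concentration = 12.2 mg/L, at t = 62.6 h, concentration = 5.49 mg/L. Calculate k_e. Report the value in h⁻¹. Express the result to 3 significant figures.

0.0164 h⁻¹

k = ln(C₁/C₂) / (t₂ − t₁) = ln(12.2/5.49) / (62.6 − 14.0)
  = 0.7985 / 48.60 = 0.01643 h⁻¹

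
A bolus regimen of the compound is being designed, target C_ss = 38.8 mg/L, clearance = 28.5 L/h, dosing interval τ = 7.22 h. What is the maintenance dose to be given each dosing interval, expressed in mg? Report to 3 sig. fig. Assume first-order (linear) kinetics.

At steady state, Dose/τ = Css × CL.
Dose = Css × CL × τ = 38.8 × 28.50 × 7.22 = 7984 mg

7980 mg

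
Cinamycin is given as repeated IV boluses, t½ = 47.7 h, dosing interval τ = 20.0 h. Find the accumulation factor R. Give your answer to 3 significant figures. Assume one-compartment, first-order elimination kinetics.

3.97

k = ln2 / t½ = 0.693147 / 47.7 = 0.01453 h⁻¹
e^(−kτ) = e^(−0.01453 × 20.0) = 0.7478
Accumulation ratio R = 1 / (1 − e^(−kτ)) = 1 / (1 − 0.7478) = 3.965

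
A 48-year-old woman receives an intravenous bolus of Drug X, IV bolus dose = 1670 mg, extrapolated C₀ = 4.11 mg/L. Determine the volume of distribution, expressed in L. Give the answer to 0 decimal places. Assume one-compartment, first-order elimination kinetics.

406 L

Vd = Dose / C₀ = 1670 / 4.11 = 406.3 L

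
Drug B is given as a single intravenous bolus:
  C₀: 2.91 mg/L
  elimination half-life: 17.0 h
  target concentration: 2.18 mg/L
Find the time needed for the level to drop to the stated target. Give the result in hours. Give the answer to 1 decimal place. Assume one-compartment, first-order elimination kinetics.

k = ln2 / t½ = 0.693147 / 17.0 = 0.04077 h⁻¹
t = ln(C₀ / C) / k = ln(2.910 / 2.18) / 0.04077
  = ln(1.335) / 0.04077 = 0.2889 / 0.04077 = 7.086 h

7.1 h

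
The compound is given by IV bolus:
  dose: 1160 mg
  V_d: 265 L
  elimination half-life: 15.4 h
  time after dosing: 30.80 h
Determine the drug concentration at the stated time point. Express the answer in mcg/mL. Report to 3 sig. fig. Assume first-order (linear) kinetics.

C₀ = Dose / Vd = 1160 / 265 = 4.377 mg/L
k = ln2 / t½ = 0.693147 / 15.4 = 0.04501 h⁻¹
t / t½ = 30.80 / 15.4 = 2 half-lives
C = C₀ × (1/2)^2 = 4.377 × 0.2500 = 1.094 mg/L
(1.094 mg/L = 1.094 mcg/mL)

1.09 mcg/mL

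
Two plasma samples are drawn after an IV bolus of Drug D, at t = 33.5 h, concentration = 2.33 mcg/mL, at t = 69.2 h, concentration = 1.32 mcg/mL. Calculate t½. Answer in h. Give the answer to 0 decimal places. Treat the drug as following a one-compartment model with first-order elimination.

k = ln(C₁/C₂) / (t₂ − t₁) = ln(2.33/1.32) / (69.2 − 33.5)
  = 0.5682 / 35.70 = 0.01592 h⁻¹
t½ = ln2 / k = 0.693147 / 0.01592 = 43.54 h

44 h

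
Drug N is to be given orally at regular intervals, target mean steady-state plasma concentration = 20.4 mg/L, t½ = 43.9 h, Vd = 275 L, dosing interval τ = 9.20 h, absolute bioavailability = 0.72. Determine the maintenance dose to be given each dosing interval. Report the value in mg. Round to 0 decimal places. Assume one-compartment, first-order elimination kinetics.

1132 mg

k = ln2 / t½ = 0.693147 / 43.9 = 0.01579 h⁻¹
CL = k × Vd = 0.01579 × 275 = 4.342 L/h
At steady state, F × (Dose/τ) = Css × CL.
Dose = Css × CL × τ / F = 20.4 × 4.342 × 9.20 / 0.72 = 1132 mg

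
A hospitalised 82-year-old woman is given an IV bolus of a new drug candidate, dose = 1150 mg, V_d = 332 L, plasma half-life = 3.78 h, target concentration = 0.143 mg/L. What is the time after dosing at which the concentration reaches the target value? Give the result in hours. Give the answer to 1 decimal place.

C₀ = Dose / Vd = 1150 / 332 = 3.464 mg/L
k = ln2 / t½ = 0.693147 / 3.78 = 0.1834 h⁻¹
t = ln(C₀ / C) / k = ln(3.464 / 0.143) / 0.1834
  = ln(24.22) / 0.1834 = 3.187 / 0.1834 = 17.38 h

17.4 h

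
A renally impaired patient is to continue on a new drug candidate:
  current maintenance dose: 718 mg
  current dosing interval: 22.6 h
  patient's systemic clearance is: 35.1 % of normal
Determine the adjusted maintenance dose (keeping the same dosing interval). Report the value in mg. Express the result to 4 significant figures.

252.0 mg

To keep the same average steady-state level, dosing rate must scale with clearance.
CL ratio = 35.1 / 100 = 0.3510
New dose (same interval) = 718 × 0.3510 = 252.0 mg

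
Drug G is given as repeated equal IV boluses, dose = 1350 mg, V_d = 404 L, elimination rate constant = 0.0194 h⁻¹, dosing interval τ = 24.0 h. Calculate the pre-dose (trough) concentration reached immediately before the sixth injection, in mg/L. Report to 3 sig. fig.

C₀ per dose = Dose / Vd = 1350 / 404 = 3.342 mg/L
Fraction remaining after one interval: r = e^(−kτ) = e^(−0.01940 × 24.0) = 0.6278
Before dose 6, 5 doses have been given (aged 1τ, 2τ, 3τ, 4τ, 5τ).
C_trough = C₀ × (r + r² + … + r^5) = C₀ × r(1−r^5)/(1−r)
        = 3.342 × 0.6278 × (1 − 0.09752) / (1 − 0.6278) = 5.087 mg/L

5.09 mg/L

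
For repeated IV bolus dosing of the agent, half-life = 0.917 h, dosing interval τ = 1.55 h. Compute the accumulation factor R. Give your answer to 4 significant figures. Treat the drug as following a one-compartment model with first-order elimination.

1.449

k = ln2 / t½ = 0.693147 / 0.917 = 0.7559 h⁻¹
e^(−kτ) = e^(−0.7559 × 1.55) = 0.3099
Accumulation ratio R = 1 / (1 − e^(−kτ)) = 1 / (1 − 0.3099) = 1.449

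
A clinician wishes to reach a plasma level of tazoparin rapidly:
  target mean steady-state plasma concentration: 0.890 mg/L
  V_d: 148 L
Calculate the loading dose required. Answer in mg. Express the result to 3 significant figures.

132 mg

LD = Css × Vd = 0.890 × 148 = 131.7 mg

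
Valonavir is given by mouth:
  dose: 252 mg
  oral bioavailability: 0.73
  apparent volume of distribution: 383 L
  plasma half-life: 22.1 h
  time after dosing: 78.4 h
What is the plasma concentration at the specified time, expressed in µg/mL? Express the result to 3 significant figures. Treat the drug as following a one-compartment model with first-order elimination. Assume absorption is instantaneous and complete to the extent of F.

0.0411 µg/mL

Amount reaching circulation = F × Dose = 0.73 × 252.0 = 184.0 mg
C₀ = F·Dose / Vd = 184.0 / 383 = 0.4804 mg/L
k = ln2 / t½ = 0.693147 / 22.1 = 0.03136 h⁻¹
C = C₀ · e^(−k·t) = 0.4804 × e^(−0.03136 × 78.4)
  = 0.4804 × 0.08555 = 0.04110 mg/L
(0.04110 mg/L = 0.04110 µg/mL)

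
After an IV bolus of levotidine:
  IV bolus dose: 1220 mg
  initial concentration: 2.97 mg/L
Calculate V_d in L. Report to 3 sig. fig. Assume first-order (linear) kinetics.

Vd = Dose / C₀ = 1220 / 2.97 = 410.8 L

411 L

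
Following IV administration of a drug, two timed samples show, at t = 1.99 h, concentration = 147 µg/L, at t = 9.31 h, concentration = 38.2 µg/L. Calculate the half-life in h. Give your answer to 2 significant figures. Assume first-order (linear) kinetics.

3.8 h

k = ln(C₁/C₂) / (t₂ − t₁) = ln(147/38.2) / (9.31 − 1.99)
  = 1.348 / 7.320 = 0.1842 h⁻¹
t½ = ln2 / k = 0.693147 / 0.1842 = 3.763 h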